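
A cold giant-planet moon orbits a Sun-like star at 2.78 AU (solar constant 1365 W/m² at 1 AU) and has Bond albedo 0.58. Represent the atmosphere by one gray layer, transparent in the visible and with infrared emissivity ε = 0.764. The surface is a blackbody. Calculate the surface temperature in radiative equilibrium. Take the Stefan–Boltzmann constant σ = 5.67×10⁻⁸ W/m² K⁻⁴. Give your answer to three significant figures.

152 K

Irradiance scales as 1/d², so S = 1365 W/m² × (1/2.78)² = 176.6 W/m².
Effective emission temperature (TOA balance): σT_e⁴ = S(1−α)/4 = 18.55 W/m² → T_e = 134.5 K.
Surface balance with a leaky layer gives σT_s⁴ = σT_e⁴·2/(2−ε), so T_s = T_e·[2/(2−0.764)]^(1/4) = 151.7 K.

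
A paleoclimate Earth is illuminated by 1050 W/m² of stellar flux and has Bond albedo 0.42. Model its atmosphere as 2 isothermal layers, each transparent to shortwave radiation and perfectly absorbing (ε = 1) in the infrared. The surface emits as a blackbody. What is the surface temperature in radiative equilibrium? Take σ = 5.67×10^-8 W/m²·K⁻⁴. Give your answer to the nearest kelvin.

The effective emission temperature is T_e = [S(1−α)/(4σ)]^¼ = 227.6 K.
With N = 2 opaque layers, T_s = (N+1)^(1/4)·T_e = 3^(1/4)·227.6 = 299.6 K.

300 K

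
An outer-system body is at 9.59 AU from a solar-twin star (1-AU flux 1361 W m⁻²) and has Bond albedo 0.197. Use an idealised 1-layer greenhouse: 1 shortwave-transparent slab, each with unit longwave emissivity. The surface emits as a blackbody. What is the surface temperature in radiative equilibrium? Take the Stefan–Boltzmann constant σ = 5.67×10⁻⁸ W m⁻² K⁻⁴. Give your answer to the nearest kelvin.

101 K

Irradiance scales as 1/d², so S = 1361 W m⁻² × (1/9.59)² = 14.80 W m⁻².
Top-of-atmosphere balance: σT_e⁴ = S(1−α)/4 = 2.971 W m⁻² → T_e = 85.08 K.
Layer-by-layer balance gives σT_s⁴ = (N+1)σT_e⁴, so T_s = 2^¼·85.08 = 101.2 K.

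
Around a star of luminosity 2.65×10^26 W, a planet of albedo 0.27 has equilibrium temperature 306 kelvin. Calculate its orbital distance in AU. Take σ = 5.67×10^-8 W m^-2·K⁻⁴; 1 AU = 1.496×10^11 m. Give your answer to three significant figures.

Energy balance gives S = 4σT⁴/(1−α) = 2724 W m^-2.
Then d = [L/(4πS)]^(1/2) = 8.799×10^10 m, i.e. 0.5881 AU.

0.588 AU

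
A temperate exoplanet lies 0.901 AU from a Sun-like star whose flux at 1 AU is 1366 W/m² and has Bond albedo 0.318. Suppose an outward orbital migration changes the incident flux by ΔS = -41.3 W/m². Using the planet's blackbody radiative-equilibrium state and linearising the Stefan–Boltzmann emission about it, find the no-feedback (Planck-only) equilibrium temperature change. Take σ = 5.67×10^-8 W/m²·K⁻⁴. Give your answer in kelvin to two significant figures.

Flux at the orbit: S = 1366/(0.901)² = 1683 W/m².
The baseline emission temperature is T_e = 266.7 K.
TOA radiative forcing: ΔF = (1−α)ΔS/4 = 0.682·(-41.3)/4 = -7.042 W/m².
Planck response: λ_P = 4σT_e³ = 4·5.67×10⁻⁸·(266.7)³ = 4.303 W/m²/K.
ΔT₀ = ΔF/λ_P = -7.042/4.303 = -1.64 K.

-1.6 kelvin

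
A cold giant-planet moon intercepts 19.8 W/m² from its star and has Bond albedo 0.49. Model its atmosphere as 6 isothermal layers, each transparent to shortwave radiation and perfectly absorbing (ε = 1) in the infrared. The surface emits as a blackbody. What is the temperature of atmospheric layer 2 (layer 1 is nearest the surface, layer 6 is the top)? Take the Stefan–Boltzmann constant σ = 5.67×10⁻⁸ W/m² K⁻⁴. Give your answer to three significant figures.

OLR = S(1−α)/4 = 2.525 W/m²; the top layer radiates at T_e = 81.69 K.
Each opaque layer satisfies 2T_j⁴ = T_{j−1}⁴ + T_{j+1}⁴, giving T_k⁴ = (N+1−k)T_e⁴.
T_2 = (5)^(1/4)·81.69 = 122.1 K.

122 K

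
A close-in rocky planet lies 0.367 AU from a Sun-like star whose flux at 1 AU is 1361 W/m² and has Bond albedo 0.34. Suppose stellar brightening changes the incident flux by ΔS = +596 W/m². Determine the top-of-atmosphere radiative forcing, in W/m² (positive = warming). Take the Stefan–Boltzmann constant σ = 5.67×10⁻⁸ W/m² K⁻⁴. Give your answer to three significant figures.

Flux at the orbit: S = 1361/(0.367)² = 10100 W/m².
Only a fraction (1−α) is absorbed and it's spread over 4πR², so ΔF = (1−α)ΔS/4 = 98.34 W/m².

98.3 W/m²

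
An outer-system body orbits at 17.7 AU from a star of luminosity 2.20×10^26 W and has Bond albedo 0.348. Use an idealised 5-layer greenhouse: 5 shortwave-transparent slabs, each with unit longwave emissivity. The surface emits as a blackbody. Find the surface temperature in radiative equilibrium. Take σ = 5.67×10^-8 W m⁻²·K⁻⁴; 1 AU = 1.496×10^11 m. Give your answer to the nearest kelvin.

81 K

d = 17.7 × 1.496×10^11 m = 2.648×10^12 m.
S = L/(4πd²) = 2.497 W m⁻².
Top-of-atmosphere balance: σT_e⁴ = S(1−α)/4 = 0.4070 W m⁻² → T_e = 51.76 K.
For an N-layer opaque stack, T_s⁴ = (N+1)T_e⁴, hence T_s = (6)^(1/4)×51.76 K = 81.01 K.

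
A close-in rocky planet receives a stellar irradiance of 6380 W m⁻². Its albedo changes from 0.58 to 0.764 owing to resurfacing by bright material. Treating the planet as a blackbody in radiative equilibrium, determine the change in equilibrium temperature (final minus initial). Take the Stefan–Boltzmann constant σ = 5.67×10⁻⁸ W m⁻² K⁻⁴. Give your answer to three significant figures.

-44.2 K

Before: T₁ = [6380·0.42/(4σ)]^(1/4) = 329.7 K.
Final:   T₂ = [S(1−0.764)/(4σ)]^(1/4) = 285.4 K.
ΔT = T₂ − T₁ = -44.25 K.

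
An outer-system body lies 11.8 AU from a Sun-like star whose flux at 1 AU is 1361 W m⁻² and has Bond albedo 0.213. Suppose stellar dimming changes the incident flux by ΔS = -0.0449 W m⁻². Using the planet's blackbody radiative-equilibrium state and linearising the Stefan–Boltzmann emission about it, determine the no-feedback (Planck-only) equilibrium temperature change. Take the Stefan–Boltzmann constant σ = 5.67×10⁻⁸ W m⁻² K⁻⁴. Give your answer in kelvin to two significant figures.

Flux at the orbit: S = 1361/(11.8)² = 9.774 W m⁻².
Reference equilibrium: T_e = [S(1−α)/(4σ)]^(1/4) = 76.31 K.
ΔF = Δ[S(1−α)]/4 = (1−0.213)·-0.0449/4 = -0.008834 W m⁻².
Linearising σT⁴ gives d(σT⁴)/dT = 4σT_e³ = 0.1008 W m⁻² per K.
ΔT₀ = ΔF/λ_P = -0.008834/0.1008 = -0.0876 K.

-0.088 K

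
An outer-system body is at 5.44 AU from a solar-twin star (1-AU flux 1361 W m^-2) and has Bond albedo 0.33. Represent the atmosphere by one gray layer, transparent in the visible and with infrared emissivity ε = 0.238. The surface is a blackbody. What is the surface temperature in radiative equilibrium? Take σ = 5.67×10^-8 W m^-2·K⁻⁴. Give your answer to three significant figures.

111 K

Flux at the orbit: S = 1361/(5.44)² = 45.99 W m^-2.
The planet radiates to space at T_e = [S(1−α)/(4σ)]^(1/4) = 108.0 K.
For a single slab of emissivity ε, T_s⁴ = 2T_e⁴/(2−ε); thus T_s = 108.0·(1.135)^(1/4) = 111.4 K.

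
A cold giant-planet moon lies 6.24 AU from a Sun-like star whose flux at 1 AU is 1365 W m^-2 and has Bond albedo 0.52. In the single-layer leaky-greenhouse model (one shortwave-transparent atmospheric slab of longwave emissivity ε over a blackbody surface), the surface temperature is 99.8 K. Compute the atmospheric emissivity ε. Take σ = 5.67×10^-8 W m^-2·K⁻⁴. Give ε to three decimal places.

0.504

Flux at the orbit: S = 1365/(6.24)² = 35.06 W m^-2.
TOA balance gives T_e = 92.81 K.
T_s⁴ = T_e⁴·2/(2−ε) → ε = 2 − 2(T_e/T_s)⁴ = 2 − 2·(92.81/99.8)⁴ = 0.5042.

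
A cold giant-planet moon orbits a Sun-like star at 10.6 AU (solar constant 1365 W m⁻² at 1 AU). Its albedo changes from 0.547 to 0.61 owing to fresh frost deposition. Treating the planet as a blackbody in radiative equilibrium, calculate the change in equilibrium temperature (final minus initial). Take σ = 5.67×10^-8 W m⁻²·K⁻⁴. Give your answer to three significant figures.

-2.58 kelvin

Irradiance scales as 1/d², so S = 1365 W m⁻² × (1/10.6)² = 12.15 W m⁻².
With α = 0.547, T₁ = 70.18 K.
Final:   T₂ = [S(1−0.61)/(4σ)]^(1/4) = 67.61 K.
Change: 67.61 − 70.18 = -2.579 K.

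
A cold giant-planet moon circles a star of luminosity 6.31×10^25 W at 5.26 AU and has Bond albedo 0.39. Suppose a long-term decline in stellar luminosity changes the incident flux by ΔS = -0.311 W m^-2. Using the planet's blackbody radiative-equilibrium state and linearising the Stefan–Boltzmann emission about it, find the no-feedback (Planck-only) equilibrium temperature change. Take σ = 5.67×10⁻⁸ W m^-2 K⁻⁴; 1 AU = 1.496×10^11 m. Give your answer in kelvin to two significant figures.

Orbital distance: d = 5.26 AU = 7.869×10^11 m.
S = L/(4πd²) = 8.109 W m^-2.
The baseline emission temperature is T_e = 68.34 K.
Only a fraction (1−α) is absorbed and it's spread over 4πR², so ΔF = (1−α)ΔS/4 = -0.04743 W m^-2.
Planck response: λ_P = 4σT_e³ = 4·5.67×10⁻⁸·(68.34)³ = 0.07238 W m^-2/K.
So ΔT₀ = -0.04743/0.07238 = -0.655 K.

-0.66 K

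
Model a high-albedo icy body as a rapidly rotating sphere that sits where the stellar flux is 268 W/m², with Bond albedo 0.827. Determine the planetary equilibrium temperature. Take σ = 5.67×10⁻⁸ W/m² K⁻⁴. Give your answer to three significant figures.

Absorbed flux (global mean): S(1−α)/4 = 268.0·0.173/4 = 11.59 W/m².
In equilibrium σT⁴ equals this, so T = 119.6 K.

120 kelvin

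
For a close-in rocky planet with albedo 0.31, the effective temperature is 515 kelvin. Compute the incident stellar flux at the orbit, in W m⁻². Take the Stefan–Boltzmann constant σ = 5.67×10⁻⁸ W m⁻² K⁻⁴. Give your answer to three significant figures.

23100 W m⁻²

Invert the energy balance for S: S = 4σT⁴/(1−α).
The emitted flux is σT⁴ = 3989 W m⁻².
So S = 4×3989/(1−0.31) = 23120 W m⁻².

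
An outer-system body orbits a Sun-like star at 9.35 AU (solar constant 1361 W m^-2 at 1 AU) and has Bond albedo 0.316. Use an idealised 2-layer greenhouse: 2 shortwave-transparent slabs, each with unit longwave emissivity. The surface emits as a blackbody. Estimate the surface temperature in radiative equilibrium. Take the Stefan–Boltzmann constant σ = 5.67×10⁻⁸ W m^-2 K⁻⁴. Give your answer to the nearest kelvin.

By the inverse-square law, S = 1361/9.35² = 15.57 W m^-2.
OLR = S(1−α)/4 = 2.662 W m^-2; the top layer radiates at T_e = 82.78 K.
For an N-layer opaque stack, T_s⁴ = (N+1)T_e⁴, hence T_s = (3)^(1/4)×82.78 K = 108.9 K.

109 K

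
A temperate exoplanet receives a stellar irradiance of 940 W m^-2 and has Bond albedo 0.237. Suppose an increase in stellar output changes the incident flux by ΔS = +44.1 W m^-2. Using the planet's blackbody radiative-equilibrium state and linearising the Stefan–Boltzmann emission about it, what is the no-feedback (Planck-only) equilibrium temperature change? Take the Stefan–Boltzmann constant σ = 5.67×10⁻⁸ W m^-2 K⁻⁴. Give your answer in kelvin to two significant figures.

2.8 kelvin

Unperturbed T_e = [940.0·(1−0.237)/(4σ)]^¼ = 237.1 K.
ΔF = Δ[S(1−α)]/4 = (1−0.237)·+44.1/4 = 8.412 W m^-2.
Planck response: λ_P = 4σT_e³ = 4·5.67×10⁻⁸·(237.1)³ = 3.024 W m^-2/K.
So ΔT₀ = 8.412/3.024 = 2.78 K.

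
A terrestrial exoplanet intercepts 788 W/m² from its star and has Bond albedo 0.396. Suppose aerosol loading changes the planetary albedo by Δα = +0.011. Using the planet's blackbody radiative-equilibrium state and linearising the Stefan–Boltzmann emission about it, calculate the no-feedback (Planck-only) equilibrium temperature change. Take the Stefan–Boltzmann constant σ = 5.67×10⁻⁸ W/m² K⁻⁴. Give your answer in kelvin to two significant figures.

The baseline emission temperature is T_e = 214.0 K.
The change in absorbed flux is Δ[S(1−α)/4] = −SΔα/4 = -2.167 W/m².
Linearising σT⁴ gives d(σT⁴)/dT = 4σT_e³ = 2.224 W/m² per K.
Hence the no-feedback warming is ΔF/(4σT_e³) = -0.974 K.

-0.97 K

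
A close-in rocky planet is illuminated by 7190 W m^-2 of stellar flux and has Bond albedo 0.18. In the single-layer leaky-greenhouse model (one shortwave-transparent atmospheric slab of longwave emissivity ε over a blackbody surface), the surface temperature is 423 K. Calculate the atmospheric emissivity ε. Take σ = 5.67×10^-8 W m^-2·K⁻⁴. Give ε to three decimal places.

Effective temperature: T_e = [S(1−α)/(4σ)]^(1/4) = 401.5 K.
T_s⁴ = T_e⁴·2/(2−ε) → ε = 2 − 2(T_e/T_s)⁴ = 2 − 2·(401.5/423)⁴ = 0.3761.

0.376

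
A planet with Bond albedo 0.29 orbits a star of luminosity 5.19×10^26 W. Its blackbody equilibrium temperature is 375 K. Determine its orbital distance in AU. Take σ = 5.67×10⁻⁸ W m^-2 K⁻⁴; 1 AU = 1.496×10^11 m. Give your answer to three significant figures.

0.540 AU

Energy balance gives S = 4σT⁴/(1−α) = 6317 W m^-2.
Then d = [L/(4πS)]^(1/2) = 8.086×10^10 m, i.e. 0.5405 AU.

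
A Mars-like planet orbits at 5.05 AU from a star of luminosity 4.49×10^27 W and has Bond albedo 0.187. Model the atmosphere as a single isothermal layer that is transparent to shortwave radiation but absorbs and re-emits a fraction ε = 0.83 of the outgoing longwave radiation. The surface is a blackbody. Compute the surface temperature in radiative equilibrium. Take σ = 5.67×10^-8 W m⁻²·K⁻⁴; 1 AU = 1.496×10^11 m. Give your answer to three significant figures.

d = 5.05 × 1.496×10^11 m = 7.555×10^11 m.
Flux at the orbit: S = L/(4πd²) = 4.49×10^27/(4π·(7.55×10^11)²) = 626.0 W m⁻².
Effective emission temperature (TOA balance): σT_e⁴ = S(1−α)/4 = 127.2 W m⁻² → T_e = 217.7 K.
For a single slab of emissivity ε, T_s⁴ = 2T_e⁴/(2−ε); thus T_s = 217.7·(1.709)^(1/4) = 248.9 K.

249 kelvin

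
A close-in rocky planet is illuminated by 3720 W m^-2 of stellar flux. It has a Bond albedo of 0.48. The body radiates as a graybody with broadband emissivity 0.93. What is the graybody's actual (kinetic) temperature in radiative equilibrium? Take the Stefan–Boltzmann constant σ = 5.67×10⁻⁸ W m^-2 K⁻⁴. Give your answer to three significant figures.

309 kelvin

Averaging over the sphere, the absorbed flux is S(1−α)/4 = 483.6 W m^-2.
Equating to εσT⁴ with ε = 0.93: T = (483.6/0.93σ)^(1/4) = 309.5 K.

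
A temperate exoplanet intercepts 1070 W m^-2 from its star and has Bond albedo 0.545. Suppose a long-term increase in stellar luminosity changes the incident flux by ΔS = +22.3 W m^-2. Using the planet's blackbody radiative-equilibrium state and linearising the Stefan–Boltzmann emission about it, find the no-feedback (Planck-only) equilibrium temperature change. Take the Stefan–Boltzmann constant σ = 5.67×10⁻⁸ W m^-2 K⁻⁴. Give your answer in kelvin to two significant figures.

1.1 kelvin

Reference equilibrium: T_e = [S(1−α)/(4σ)]^(1/4) = 215.2 K.
Only a fraction (1−α) is absorbed and it's spread over 4πR², so ΔF = (1−α)ΔS/4 = 2.537 W m^-2.
Planck response: λ_P = 4σT_e³ = 4·5.67×10⁻⁸·(215.2)³ = 2.262 W m^-2/K.
So ΔT₀ = 2.537/2.262 = 1.12 K.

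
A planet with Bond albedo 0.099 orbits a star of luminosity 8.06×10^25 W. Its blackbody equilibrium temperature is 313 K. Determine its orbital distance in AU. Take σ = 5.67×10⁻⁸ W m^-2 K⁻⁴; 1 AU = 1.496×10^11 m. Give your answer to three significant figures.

Energy balance gives S = 4σT⁴/(1−α) = 2416 W m^-2.
Then d = [L/(4πS)]^(1/2) = 5.152×10^10 m, i.e. 0.3444 AU.

0.344 AU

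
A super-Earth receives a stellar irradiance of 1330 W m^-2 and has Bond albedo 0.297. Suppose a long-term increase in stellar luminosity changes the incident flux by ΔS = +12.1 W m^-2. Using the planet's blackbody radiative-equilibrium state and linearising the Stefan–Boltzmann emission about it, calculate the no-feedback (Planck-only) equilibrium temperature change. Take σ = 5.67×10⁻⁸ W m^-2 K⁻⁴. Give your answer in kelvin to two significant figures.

The baseline emission temperature is T_e = 253.4 K.
TOA radiative forcing: ΔF = (1−α)ΔS/4 = 0.703·(+12.1)/4 = 2.127 W m^-2.
Linearising σT⁴ gives d(σT⁴)/dT = 4σT_e³ = 3.690 W m^-2 per K.
So ΔT₀ = 2.127/3.690 = 0.576 K.

0.58 K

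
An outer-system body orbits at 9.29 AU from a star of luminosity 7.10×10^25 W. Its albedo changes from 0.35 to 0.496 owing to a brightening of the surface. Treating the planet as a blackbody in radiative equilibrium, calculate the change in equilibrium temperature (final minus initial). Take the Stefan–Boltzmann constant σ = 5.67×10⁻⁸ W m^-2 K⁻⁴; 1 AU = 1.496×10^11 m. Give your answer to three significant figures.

Orbital distance: d = 9.29 AU = 1.390×10^12 m.
Spreading L over a sphere of radius d: S = 7.10×10^25/(4π·1.39×10^12²) = 2.925 W m^-2.
With α = 0.35, T₁ = 53.81 K.
Final:   T₂ = [S(1−0.496)/(4σ)]^(1/4) = 50.49 K.
ΔT = T₂ − T₁ = -3.316 K.

-3.32 K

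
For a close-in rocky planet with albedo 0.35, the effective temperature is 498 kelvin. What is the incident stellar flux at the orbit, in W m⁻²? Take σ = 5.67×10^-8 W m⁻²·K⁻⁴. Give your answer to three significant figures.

Invert the energy balance for S: S = 4σT⁴/(1−α).
σT⁴ = 5.67×10⁻⁸·(498)⁴ = 3487 W m⁻².
So S = 4×3487/(1−0.35) = 21460 W m⁻².

21500 W m⁻²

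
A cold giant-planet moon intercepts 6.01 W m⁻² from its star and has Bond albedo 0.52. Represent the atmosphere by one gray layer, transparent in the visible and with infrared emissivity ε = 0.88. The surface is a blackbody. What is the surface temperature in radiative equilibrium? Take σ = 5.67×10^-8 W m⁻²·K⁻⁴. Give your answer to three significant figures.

At the top of the atmosphere, σT_e⁴ = S(1−α)/4 = 0.7212 W m⁻², giving T_e = 59.72 K.
The surface balance (absorbed SW + ε·downward IR = σT_s⁴) with T_a⁴ = T_s⁴/2 reduces to T_s = T_e·[2/(2−ε)]^¼ = 69.04 K.

69.0 K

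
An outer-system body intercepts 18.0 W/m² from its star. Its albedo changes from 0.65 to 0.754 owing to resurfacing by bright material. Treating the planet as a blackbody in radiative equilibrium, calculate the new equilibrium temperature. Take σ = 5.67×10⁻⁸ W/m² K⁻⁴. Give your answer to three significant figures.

66.5 K

T₂ = [S(1−α₂)/(4σ)]^(1/4) = [18.00·0.246/(4σ)]^(1/4) = 66.47 K.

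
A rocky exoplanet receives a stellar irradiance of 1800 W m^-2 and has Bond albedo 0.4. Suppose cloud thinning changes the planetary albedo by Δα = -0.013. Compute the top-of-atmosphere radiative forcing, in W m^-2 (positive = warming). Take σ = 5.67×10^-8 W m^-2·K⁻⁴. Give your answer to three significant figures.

TOA radiative forcing: ΔF = −S·Δα/4 = −1800·(-0.013)/4 = 5.850 W m^-2.

5.85 W m^-2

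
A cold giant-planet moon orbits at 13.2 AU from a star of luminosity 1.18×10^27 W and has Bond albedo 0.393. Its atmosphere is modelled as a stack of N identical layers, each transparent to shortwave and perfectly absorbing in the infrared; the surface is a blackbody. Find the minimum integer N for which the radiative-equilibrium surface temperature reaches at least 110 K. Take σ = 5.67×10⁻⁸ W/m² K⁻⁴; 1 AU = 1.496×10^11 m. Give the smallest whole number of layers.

2

d = 13.2 × 1.496×10^11 m = 1.975×10^12 m.
S = L/(4πd²) = 24.08 W/m².
OLR = S(1−α)/4 = 3.654 W/m²; the top layer radiates at T_e = 89.60 K.
Need (N+1)T_e⁴ ≥ T_s⁴, i.e. N+1 ≥ (110/89.60)⁴ = 2.272.
So N ≥ 1.272; the smallest integer is N = 2.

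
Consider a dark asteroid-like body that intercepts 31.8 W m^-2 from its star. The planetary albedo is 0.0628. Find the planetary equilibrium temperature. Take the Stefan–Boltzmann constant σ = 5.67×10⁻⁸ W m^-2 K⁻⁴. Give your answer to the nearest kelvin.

107 K

Absorbed flux (global mean): S(1−α)/4 = 31.80·0.937/4 = 7.451 W m^-2.
In equilibrium σT⁴ equals this, so T = 107.1 K.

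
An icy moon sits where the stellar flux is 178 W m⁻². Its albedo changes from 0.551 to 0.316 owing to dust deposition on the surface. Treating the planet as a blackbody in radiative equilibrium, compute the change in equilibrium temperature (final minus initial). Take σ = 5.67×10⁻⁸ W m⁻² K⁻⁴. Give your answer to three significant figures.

Initial: T₁ = [S(1−0.551)/(4σ)]^(1/4) = 137.0 K.
Final:   T₂ = [S(1−0.316)/(4σ)]^(1/4) = 152.2 K.
ΔT = T₂ − T₁ = 15.20 K.

15.2 kelvin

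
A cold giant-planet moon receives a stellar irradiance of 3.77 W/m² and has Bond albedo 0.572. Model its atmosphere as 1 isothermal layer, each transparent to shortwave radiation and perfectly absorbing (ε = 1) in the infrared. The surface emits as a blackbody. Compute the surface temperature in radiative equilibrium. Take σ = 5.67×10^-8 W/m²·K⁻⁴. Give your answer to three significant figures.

The effective emission temperature is T_e = [S(1−α)/(4σ)]^¼ = 51.65 K.
Layer-by-layer balance gives σT_s⁴ = (N+1)σT_e⁴, so T_s = 2^¼·51.65 = 61.42 K.

61.4 K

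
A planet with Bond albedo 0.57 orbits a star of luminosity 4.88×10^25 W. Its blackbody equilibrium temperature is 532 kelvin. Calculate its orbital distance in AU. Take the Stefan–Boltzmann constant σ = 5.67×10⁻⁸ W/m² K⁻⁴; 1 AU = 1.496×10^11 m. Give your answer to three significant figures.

Required flux: S = 4σT⁴/(1−α) = 42250 W/m².
S = L/(4πd²) → d = √(L/4πS) = √(4.88×10^25/(4π·42250)) = 9.587×10^9 m = 0.06409 AU.

0.0641 AU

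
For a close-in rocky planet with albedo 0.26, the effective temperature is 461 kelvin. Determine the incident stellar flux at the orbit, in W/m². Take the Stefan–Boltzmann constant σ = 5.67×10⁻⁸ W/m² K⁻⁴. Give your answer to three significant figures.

From S(1−α)/4 = σT⁴: S = 4σT⁴/(1−α).
The emitted flux is σT⁴ = 2561 W/m².
S = 4·2561/0.74 = 13840 W/m².

13800 W/m²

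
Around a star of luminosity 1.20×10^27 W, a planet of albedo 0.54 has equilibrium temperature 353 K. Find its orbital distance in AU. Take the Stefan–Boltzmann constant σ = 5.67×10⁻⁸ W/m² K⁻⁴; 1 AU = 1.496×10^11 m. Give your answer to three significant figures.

Energy balance gives S = 4σT⁴/(1−α) = 7656 W/m².
S = L/(4πd²) → d = √(L/4πS) = √(1.20×10^27/(4π·7656)) = 1.117×10^11 m = 0.7466 AU.

0.747 AU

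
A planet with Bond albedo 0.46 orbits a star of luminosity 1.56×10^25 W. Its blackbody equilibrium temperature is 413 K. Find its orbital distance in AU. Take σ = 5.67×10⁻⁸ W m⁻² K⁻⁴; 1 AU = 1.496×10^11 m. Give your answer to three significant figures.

The flux needed for this T is 4σT⁴/(1−0.46) = 12220 W m⁻².
S = L/(4πd²) → d = √(L/4πS) = √(1.56×10^25/(4π·12220)) = 1.008×10^10 m = 0.06738 AU.

0.0674 AU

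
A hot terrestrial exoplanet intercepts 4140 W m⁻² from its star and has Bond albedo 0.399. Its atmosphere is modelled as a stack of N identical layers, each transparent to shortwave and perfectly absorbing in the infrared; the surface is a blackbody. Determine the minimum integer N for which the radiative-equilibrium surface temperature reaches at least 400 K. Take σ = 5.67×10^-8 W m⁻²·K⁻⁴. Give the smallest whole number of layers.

OLR = S(1−α)/4 = 622.0 W m⁻²; the top layer radiates at T_e = 323.6 K.
Need (N+1)T_e⁴ ≥ T_s⁴, i.e. N+1 ≥ (400/323.6)⁴ = 2.334.
Rounding up, N = 2.

2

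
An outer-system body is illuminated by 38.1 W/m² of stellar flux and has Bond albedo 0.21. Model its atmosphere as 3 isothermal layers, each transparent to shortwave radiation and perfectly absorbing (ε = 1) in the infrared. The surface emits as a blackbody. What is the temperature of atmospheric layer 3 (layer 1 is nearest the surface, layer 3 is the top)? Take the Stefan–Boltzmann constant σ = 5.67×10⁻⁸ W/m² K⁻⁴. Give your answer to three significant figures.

OLR = S(1−α)/4 = 7.525 W/m²; the top layer radiates at T_e = 107.3 K.
Each opaque layer satisfies 2T_j⁴ = T_{j−1}⁴ + T_{j+1}⁴, giving T_k⁴ = (N+1−k)T_e⁴.
With k = 3: T_3 = (3+1−3)^¼·107.3 K = 107.3 K.

107 kelvin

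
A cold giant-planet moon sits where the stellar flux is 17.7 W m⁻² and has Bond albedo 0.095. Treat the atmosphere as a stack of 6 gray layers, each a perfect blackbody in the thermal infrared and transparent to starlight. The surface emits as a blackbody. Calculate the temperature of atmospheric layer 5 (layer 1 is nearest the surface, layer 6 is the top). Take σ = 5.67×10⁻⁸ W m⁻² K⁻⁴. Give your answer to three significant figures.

OLR = S(1−α)/4 = 4.005 W m⁻²; the top layer radiates at T_e = 91.67 K.
The net upward flux σT_e⁴ is constant between every pair of levels, so T_k⁴ = (N+1−k)T_e⁴.
T_5 = (2)^(1/4)·91.67 = 109.0 K.

109 K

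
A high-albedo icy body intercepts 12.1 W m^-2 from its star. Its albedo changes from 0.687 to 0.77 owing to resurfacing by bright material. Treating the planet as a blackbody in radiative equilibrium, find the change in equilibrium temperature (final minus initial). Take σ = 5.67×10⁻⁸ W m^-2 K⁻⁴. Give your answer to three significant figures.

-4.74 K

Initial: T₁ = [S(1−0.687)/(4σ)]^(1/4) = 63.93 K.
After:  T₂ = [12.10·0.23/(4σ)]^(1/4) = 59.19 K.
Change: 59.19 − 63.93 = -4.739 K.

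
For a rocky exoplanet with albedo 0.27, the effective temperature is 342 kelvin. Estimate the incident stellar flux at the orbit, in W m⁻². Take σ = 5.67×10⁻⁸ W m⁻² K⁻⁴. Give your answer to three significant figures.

Invert the energy balance for S: S = 4σT⁴/(1−α).
σT⁴ = 5.67×10⁻⁸·(342)⁴ = 775.7 W m⁻².
So S = 4×775.7/(1−0.27) = 4250 W m⁻².

4250 W m⁻²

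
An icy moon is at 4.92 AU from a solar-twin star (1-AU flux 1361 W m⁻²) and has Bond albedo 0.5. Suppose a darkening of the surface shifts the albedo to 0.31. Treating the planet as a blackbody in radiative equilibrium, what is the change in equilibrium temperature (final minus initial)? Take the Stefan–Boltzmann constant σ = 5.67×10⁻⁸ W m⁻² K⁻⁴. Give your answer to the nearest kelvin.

9 K

By the inverse-square law, S = 1361/4.92² = 56.22 W m⁻².
With α = 0.5, T₁ = 105.5 K.
With α = 0.31, T₂ = 114.4 K.
Change: 114.4 − 105.5 = 8.848 K.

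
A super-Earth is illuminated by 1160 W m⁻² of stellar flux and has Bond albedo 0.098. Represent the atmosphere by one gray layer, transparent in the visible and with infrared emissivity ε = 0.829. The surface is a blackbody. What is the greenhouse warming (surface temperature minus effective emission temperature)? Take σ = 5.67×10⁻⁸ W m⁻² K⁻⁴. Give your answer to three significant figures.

37.3 kelvin

The planet radiates to space at T_e = [S(1−α)/(4σ)]^(1/4) = 260.6 K.
The surface balance (absorbed SW + ε·downward IR = σT_s⁴) with T_a⁴ = T_s⁴/2 reduces to T_s = T_e·[2/(2−ε)]^¼ = 297.9 K.
Greenhouse warming: T_s − T_e = 37.32 K.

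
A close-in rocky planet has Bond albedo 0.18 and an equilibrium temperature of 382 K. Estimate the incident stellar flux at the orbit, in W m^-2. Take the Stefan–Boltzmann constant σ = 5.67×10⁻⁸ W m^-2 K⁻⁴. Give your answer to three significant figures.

Invert the energy balance for S: S = 4σT⁴/(1−α).
σT⁴ = 5.67×10⁻⁸·(382)⁴ = 1207 W m^-2.
So S = 4×1207/(1−0.18) = 5890 W m^-2.

5890 W m^-2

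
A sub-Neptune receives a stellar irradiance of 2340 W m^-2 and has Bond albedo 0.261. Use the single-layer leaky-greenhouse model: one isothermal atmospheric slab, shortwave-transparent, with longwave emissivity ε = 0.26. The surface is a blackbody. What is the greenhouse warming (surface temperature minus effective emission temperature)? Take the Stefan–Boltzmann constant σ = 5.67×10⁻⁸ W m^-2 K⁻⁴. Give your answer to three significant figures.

10.5 K

The planet radiates to space at T_e = [S(1−α)/(4σ)]^(1/4) = 295.5 K.
For a single slab of emissivity ε, T_s⁴ = 2T_e⁴/(2−ε); thus T_s = 295.5·(1.149)^(1/4) = 306.0 K.
Greenhouse warming: T_s − T_e = 10.47 K.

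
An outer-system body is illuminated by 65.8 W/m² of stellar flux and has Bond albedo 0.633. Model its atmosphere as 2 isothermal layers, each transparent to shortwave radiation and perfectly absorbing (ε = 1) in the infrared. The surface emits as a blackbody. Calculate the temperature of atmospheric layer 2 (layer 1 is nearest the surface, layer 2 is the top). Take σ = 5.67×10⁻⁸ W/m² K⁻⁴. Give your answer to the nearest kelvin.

OLR = S(1−α)/4 = 6.037 W/m²; the top layer radiates at T_e = 101.6 K.
The net upward flux σT_e⁴ is constant between every pair of levels, so T_k⁴ = (N+1−k)T_e⁴.
T_2 = (1)^(1/4)·101.6 = 101.6 K.

102 kelvin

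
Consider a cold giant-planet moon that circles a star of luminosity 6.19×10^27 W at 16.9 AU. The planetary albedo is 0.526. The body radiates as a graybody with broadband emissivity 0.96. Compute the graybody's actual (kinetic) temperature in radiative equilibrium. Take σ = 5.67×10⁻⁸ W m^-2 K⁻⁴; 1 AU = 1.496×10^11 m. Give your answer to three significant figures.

Orbital distance: d = 16.9 AU = 2.528×10^12 m.
S = L/(4πd²) = 77.06 W m^-2.
The planet absorbs (1−α)S over its disc πR² and re-emits over 4πR², so the mean absorbed flux is (1−0.526)·77.06/4 = 9.132 W m^-2.
Equating to εσT⁴ with ε = 0.96: T = (9.132/0.96σ)^(1/4) = 113.8 K.

114 kelvin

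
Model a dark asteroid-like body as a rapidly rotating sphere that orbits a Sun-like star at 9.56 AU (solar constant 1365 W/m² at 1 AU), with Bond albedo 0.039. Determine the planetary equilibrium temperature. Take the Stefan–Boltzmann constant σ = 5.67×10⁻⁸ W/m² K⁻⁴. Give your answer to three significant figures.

Irradiance scales as 1/d², so S = 1365 W/m² × (1/9.56)² = 14.94 W/m².
Absorbed flux (global mean): S(1−α)/4 = 14.94·0.961/4 = 3.588 W/m².
Set σT⁴ = 3.588 → T = (3.588/σ)^(1/4) = 89.19 K.

89.2 kelvin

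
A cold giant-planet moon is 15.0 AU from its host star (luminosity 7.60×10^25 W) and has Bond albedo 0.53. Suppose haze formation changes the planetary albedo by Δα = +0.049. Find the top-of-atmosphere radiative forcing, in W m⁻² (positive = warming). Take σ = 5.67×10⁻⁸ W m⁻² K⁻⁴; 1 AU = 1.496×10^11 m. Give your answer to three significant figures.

d = 15.0 × 1.496×10^11 m = 2.244×10^12 m.
Flux at the orbit: S = L/(4πd²) = 7.60×10^25/(4π·(2.24×10^12)²) = 1.201 W m⁻².
The change in absorbed flux is Δ[S(1−α)/4] = −SΔα/4 = -0.01471 W m⁻².

-0.0147 W m⁻²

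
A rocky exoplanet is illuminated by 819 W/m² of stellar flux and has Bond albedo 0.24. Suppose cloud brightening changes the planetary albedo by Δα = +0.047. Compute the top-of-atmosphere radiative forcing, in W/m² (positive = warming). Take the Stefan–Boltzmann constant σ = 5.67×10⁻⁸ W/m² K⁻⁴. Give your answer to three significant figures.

-9.62 W/m²

The change in absorbed flux is Δ[S(1−α)/4] = −SΔα/4 = -9.623 W/m².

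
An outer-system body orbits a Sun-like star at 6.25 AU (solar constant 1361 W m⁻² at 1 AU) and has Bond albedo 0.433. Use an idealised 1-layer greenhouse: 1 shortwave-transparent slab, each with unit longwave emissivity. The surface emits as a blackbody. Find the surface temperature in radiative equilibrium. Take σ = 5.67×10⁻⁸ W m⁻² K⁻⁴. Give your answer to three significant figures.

115 K

By the inverse-square law, S = 1361/6.25² = 34.84 W m⁻².
Top-of-atmosphere balance: σT_e⁴ = S(1−α)/4 = 4.939 W m⁻² → T_e = 96.61 K.
With N = 1 opaque layers, T_s = (N+1)^(1/4)·T_e = 2^(1/4)·96.61 = 114.9 K.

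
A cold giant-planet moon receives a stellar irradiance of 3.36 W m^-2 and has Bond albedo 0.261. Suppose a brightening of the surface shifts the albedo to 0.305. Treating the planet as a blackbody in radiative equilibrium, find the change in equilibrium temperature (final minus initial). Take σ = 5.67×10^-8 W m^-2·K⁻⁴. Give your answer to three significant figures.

-0.876 K

Before: T₁ = [3.360·0.739/(4σ)]^(1/4) = 57.52 K.
With α = 0.305, T₂ = 56.65 K.
ΔT = T₂ − T₁ = -0.8760 K.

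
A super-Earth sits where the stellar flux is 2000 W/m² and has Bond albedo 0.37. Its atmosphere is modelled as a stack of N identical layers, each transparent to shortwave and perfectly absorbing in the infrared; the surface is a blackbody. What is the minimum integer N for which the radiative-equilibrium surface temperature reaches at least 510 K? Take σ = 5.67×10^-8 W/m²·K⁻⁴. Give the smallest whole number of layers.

OLR = S(1−α)/4 = 315.0 W/m²; the top layer radiates at T_e = 273.0 K.
Need (N+1)T_e⁴ ≥ T_s⁴, i.e. N+1 ≥ (510/273.0)⁴ = 12.177.
The minimum whole number is N = 12.

12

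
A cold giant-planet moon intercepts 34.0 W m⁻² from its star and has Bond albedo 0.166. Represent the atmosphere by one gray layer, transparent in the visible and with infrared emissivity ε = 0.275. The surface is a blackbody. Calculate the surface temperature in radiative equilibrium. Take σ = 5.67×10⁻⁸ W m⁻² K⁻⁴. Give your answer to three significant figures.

110 kelvin

The planet radiates to space at T_e = [S(1−α)/(4σ)]^(1/4) = 105.7 K.
The surface balance (absorbed SW + ε·downward IR = σT_s⁴) with T_a⁴ = T_s⁴/2 reduces to T_s = T_e·[2/(2−ε)]^¼ = 109.7 K.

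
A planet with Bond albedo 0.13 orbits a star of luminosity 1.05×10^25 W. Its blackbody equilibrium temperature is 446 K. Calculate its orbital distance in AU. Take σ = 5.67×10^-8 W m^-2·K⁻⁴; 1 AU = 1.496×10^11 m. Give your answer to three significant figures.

0.0602 AU

Energy balance gives S = 4σT⁴/(1−α) = 10310 W m^-2.
S = L/(4πd²) → d = √(L/4πS) = √(1.05×10^25/(4π·10310)) = 9.000×10^9 m = 0.06016 AU.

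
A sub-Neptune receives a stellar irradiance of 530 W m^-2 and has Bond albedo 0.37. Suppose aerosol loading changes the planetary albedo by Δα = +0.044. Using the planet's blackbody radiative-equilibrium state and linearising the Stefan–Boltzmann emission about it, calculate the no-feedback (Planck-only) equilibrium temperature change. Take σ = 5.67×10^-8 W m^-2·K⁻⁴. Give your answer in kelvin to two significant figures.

The baseline emission temperature is T_e = 195.9 K.
ΔF = −(S/4)Δα = −(530.0/4)×(+0.044) = -5.830 W m^-2.
The Planck feedback parameter is 4σT_e³ = 1.705 W m^-2/K.
Hence the no-feedback warming is ΔF/(4σT_e³) = -3.42 K.

-3.4 K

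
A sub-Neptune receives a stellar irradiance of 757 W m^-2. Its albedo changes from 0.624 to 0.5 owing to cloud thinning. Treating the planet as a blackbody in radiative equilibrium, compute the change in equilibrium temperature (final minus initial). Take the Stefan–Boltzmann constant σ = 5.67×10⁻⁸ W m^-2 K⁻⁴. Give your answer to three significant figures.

13.9 kelvin

With α = 0.624, T₁ = 188.2 K.
After:  T₂ = [757.0·0.5/(4σ)]^(1/4) = 202.1 K.
Change: 202.1 − 188.2 = 13.90 K.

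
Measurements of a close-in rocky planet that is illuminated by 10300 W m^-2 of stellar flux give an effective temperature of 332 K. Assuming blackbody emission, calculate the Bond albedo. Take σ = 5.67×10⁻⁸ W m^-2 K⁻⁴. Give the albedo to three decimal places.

0.732

Energy balance: S(1−α)/4 = σT⁴, so 1−α = 4σT⁴/S.
σT⁴ = 688.9 W m^-2, so 4σT⁴ = 2755 W m^-2.
Hence α = 1 − 2755/10300 = 0.7325.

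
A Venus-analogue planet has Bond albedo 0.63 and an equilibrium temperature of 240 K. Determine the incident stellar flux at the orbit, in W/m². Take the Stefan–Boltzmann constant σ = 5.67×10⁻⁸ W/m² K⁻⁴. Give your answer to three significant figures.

2030 W/m²

Invert the energy balance for S: S = 4σT⁴/(1−α).
σT⁴ = 5.67×10⁻⁸·(240)⁴ = 188.1 W/m².
S = 4·188.1/0.37 = 2034 W/m².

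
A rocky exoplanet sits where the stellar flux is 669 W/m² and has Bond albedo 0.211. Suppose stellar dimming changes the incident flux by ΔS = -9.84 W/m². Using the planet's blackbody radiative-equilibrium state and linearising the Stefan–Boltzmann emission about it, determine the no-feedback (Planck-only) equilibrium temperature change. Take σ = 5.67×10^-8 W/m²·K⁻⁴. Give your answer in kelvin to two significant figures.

-0.81 kelvin

Unperturbed T_e = [669.0·(1−0.211)/(4σ)]^¼ = 219.6 K.
Only a fraction (1−α) is absorbed and it's spread over 4πR², so ΔF = (1−α)ΔS/4 = -1.941 W/m².
Linearising σT⁴ gives d(σT⁴)/dT = 4σT_e³ = 2.403 W/m² per K.
So ΔT₀ = -1.941/2.403 = -0.808 K.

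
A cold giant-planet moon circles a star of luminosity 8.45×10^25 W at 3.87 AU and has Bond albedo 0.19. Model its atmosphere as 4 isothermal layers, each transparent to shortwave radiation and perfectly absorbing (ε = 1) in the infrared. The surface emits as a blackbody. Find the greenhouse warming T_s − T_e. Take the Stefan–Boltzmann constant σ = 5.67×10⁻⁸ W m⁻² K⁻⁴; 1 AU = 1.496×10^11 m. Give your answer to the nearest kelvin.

Orbital distance: d = 3.87 AU = 5.790×10^11 m.
S = L/(4πd²) = 20.06 W m⁻².
The effective emission temperature is T_e = [S(1−α)/(4σ)]^¼ = 92.00 K.
T_s = (N+1)^(1/4)·T_e = 137.6 K.
Warming: T_s − T_e = 45.57 K.

46 K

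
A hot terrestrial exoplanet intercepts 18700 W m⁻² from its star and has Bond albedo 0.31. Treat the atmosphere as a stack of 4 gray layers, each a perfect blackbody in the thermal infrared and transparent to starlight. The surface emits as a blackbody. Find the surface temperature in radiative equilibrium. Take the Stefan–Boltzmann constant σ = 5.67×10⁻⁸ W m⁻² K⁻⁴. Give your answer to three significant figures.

Top-of-atmosphere balance: σT_e⁴ = S(1−α)/4 = 3226 W m⁻² → T_e = 488.4 K.
With N = 4 opaque layers, T_s = (N+1)^(1/4)·T_e = 5^(1/4)·488.4 = 730.3 K.

730 K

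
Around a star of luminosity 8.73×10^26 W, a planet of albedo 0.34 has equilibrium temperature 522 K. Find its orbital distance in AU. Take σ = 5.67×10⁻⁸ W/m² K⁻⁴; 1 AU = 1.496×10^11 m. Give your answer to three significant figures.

0.349 AU

Required flux: S = 4σT⁴/(1−α) = 25510 W/m².
Then d = [L/(4πS)]^(1/2) = 5.218×10^10 m, i.e. 0.3488 AU.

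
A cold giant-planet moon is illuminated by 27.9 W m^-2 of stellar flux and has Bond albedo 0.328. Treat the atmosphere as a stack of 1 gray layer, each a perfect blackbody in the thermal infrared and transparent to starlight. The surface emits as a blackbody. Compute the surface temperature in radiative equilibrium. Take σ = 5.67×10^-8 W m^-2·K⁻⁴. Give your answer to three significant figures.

The effective emission temperature is T_e = [S(1−α)/(4σ)]^¼ = 95.35 K.
Layer-by-layer balance gives σT_s⁴ = (N+1)σT_e⁴, so T_s = 2^¼·95.35 = 113.4 K.

113 K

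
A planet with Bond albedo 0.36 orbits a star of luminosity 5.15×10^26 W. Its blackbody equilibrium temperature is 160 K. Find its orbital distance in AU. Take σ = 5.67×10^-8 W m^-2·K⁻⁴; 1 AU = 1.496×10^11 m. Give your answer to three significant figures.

2.81 AU

The flux needed for this T is 4σT⁴/(1−0.36) = 232.2 W m^-2.
S = L/(4πd²) → d = √(L/4πS) = √(5.15×10^26/(4π·232.2)) = 4.201×10^11 m = 2.808 AU.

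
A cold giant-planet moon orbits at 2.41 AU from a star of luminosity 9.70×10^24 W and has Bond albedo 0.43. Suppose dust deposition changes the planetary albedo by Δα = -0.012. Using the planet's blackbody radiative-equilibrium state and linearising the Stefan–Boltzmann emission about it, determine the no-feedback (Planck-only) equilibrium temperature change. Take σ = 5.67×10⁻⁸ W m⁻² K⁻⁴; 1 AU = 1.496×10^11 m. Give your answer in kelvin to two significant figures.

Orbital distance: d = 2.41 AU = 3.605×10^11 m.
S = L/(4πd²) = 5.938 W m⁻².
Reference equilibrium: T_e = [S(1−α)/(4σ)]^(1/4) = 62.15 K.
ΔF = −(S/4)Δα = −(5.938/4)×(-0.012) = 0.01782 W m⁻².
The Planck feedback parameter is 4σT_e³ = 0.05446 W m⁻²/K.
So ΔT₀ = 0.01782/0.05446 = 0.327 K.

0.33 kelvin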